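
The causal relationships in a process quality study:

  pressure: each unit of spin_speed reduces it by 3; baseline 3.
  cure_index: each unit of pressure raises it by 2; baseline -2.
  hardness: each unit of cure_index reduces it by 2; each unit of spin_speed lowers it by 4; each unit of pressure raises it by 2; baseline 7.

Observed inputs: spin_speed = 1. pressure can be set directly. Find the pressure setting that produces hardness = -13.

Intervening on pressure fixes its value directly, overriding its dependence on spin_speed.
Substituting into the hardness equation gives hardness = -2*pressure + 7.
Solve -2*pressure + 7 = -13: pressure = (-13 - 7) / -2 = 10.

pressure = 10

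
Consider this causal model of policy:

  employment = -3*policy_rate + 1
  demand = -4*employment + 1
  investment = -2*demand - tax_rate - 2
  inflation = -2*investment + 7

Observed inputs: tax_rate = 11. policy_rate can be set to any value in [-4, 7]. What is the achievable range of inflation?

Substituting into the demand equation gives demand = 12*policy_rate - 3.
investment becomes -24*policy_rate - 7.
Substituting into the inflation equation gives inflation = 48*policy_rate + 21.
Linear in policy_rate, so extremes are at the endpoints: policy_rate = -4 gives inflation = -171; policy_rate = 7 gives inflation = 357.

-171 to 357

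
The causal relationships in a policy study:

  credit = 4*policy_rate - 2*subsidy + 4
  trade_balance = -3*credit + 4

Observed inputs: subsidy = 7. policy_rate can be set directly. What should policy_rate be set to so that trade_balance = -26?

policy_rate = 5

Substituting into the credit equation gives credit = 4*policy_rate - 10.
Substituting into the trade_balance equation gives trade_balance = -12*policy_rate + 34.
Solve -12*policy_rate + 34 = -26: policy_rate = (-26 - 34) / -12 = 5.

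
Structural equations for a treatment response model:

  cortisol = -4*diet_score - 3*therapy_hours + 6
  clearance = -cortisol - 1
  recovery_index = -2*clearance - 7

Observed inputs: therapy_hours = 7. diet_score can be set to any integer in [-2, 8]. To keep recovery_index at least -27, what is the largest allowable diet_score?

diet_score = -1

Substituting into the cortisol equation gives cortisol = -4*diet_score - 15.
Substituting into the clearance equation gives clearance = 4*diet_score + 14.
Substituting into the recovery_index equation gives recovery_index = -8*diet_score - 35.
Require -8*diet_score - 35 ≥ -27, so diet_score ≤ -1.
The largest integer in [-2, 8] satisfying this is -1.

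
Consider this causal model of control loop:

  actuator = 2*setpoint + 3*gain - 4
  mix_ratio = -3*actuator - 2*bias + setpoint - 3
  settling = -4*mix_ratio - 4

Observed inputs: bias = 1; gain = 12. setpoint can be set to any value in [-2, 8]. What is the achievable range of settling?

360 to 560

Substituting into the actuator equation gives actuator = 2*setpoint + 32.
Substituting into the mix_ratio equation gives mix_ratio = -5*setpoint - 101.
Substituting into the settling equation gives settling = 20*setpoint + 400.
Linear in setpoint, so extremes are at the endpoints: setpoint = -2 gives settling = 360; setpoint = 8 gives settling = 560.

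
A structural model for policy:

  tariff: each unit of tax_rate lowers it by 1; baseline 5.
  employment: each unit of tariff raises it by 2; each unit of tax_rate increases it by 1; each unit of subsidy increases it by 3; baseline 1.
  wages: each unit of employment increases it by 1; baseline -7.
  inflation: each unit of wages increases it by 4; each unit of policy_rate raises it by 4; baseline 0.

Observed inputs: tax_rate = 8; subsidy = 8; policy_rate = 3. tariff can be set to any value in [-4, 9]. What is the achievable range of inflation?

84 to 188

Intervening on tariff fixes its value directly, overriding its dependence on tax_rate.
Substituting into the employment equation gives employment = 2*tariff + 33.
Substituting into the wages equation gives wages = 2*tariff + 26.
Substituting into the inflation equation gives inflation = 8*tariff + 116.
Linear in tariff, so extremes are at the endpoints: tariff = -4 gives inflation = 84; tariff = 9 gives inflation = 188.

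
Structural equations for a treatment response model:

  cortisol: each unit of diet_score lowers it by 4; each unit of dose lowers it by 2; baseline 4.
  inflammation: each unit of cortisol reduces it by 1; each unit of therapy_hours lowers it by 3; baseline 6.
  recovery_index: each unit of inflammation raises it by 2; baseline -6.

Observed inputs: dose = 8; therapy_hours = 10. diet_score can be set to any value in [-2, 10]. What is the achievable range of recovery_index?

Substituting into the cortisol equation gives cortisol = -4*diet_score - 12.
So inflammation = 4*diet_score - 12.
Substituting into the recovery_index equation gives recovery_index = 8*diet_score - 30.
Linear in diet_score, so extremes are at the endpoints: diet_score = -2 gives recovery_index = -46; diet_score = 10 gives recovery_index = 50.

-46 to 50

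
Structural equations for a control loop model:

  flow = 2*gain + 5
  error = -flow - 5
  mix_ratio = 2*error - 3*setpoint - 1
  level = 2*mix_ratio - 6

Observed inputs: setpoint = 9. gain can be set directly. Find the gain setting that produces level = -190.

gain = 11

Substituting into the error equation gives error = -2*gain - 10.
Substituting into the mix_ratio equation gives mix_ratio = -4*gain - 48.
Substituting into the level equation gives level = -8*gain - 102.
Solve -8*gain - 102 = -190: gain = (-190 + 102) / -8 = 11.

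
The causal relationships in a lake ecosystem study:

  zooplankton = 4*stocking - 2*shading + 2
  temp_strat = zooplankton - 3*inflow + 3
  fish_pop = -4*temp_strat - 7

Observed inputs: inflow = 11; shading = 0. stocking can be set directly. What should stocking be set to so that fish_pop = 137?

stocking = -2

Substituting into the zooplankton equation gives zooplankton = 4*stocking + 2.
temp_strat becomes 4*stocking - 28.
So fish_pop = -16*stocking + 105.
Solve -16*stocking + 105 = 137: stocking = (137 - 105) / -16 = -2.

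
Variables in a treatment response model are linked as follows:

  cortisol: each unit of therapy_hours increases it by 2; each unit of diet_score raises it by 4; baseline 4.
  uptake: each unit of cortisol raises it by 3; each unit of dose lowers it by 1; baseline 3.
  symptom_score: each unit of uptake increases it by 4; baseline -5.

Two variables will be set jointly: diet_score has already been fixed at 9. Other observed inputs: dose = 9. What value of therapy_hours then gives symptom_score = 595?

With diet_score held at 9:
Substituting into the cortisol equation gives cortisol = 2*therapy_hours + 40.
Substituting into the uptake equation gives uptake = 6*therapy_hours + 114.
Substituting into the symptom_score equation gives symptom_score = 24*therapy_hours + 451.
Solve 24*therapy_hours + 451 = 595: therapy_hours = (595 - 451) / 24 = 6.

therapy_hours = 6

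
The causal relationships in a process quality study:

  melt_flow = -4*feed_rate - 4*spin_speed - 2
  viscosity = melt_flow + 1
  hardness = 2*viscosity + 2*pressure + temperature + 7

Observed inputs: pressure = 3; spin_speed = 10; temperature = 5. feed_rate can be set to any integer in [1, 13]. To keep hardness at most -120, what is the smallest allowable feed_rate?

Substituting into the melt_flow equation gives melt_flow = -4*feed_rate - 42.
viscosity becomes -4*feed_rate - 41.
This gives hardness = -8*feed_rate - 64.
Require -8*feed_rate - 64 ≤ -120, so feed_rate ≥ 7.
The smallest integer in [1, 13] satisfying this is 7.

feed_rate = 7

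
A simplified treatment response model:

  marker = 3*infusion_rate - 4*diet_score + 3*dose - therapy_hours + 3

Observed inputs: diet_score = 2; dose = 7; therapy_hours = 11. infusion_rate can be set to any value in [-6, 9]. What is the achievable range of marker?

-13 to 32

Substituting into the marker equation gives marker = 3*infusion_rate + 5.
Linear in infusion_rate, so extremes are at the endpoints: infusion_rate = -6 gives marker = -13; infusion_rate = 9 gives marker = 32.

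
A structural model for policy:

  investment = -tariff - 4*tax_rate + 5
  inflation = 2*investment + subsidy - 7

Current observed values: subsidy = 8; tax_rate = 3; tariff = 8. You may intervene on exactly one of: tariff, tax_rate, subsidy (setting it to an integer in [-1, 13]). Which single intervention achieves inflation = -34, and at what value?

Intervening on tariff: inflation = -2*tariff - 13. Reaching -34 requires tariff = 21/2, not an integer.
Intervening on tax_rate: inflation = -8*tax_rate - 5. Reaching -34 requires tax_rate = 29/8, not an integer.
Intervening on subsidy: with other inputs at their observed values, inflation = subsidy - 37. Solving for -34 gives subsidy = 3, within [-1, 13].

set subsidy = 3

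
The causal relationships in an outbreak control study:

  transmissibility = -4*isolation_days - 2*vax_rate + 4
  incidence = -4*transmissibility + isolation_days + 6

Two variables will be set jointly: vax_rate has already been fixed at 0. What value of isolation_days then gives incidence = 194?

isolation_days = 12

With vax_rate held at 0:
Substituting into the transmissibility equation gives transmissibility = -4*isolation_days + 4.
So incidence = 17*isolation_days - 10.
Solve 17*isolation_days - 10 = 194: isolation_days = (194 + 10) / 17 = 12.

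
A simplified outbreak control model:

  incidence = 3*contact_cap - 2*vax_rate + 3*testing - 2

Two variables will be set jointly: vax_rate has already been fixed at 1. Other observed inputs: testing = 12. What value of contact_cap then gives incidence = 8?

With vax_rate held at 1:
Substituting into the incidence equation gives incidence = 3*contact_cap + 32.
Solve 3*contact_cap + 32 = 8: contact_cap = (8 - 32) / 3 = -8.

contact_cap = -8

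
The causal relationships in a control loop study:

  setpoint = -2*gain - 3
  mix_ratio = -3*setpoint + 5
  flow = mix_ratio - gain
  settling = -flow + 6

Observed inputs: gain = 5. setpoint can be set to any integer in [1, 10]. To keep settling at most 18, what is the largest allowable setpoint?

setpoint = 4

Intervening on setpoint fixes its value directly, overriding its dependence on gain.
Substituting into the flow equation gives flow = -3*setpoint.
settling becomes 3*setpoint + 6.
Require 3*setpoint + 6 ≤ 18, so setpoint ≤ 4.
The largest integer in [1, 10] satisfying this is 4.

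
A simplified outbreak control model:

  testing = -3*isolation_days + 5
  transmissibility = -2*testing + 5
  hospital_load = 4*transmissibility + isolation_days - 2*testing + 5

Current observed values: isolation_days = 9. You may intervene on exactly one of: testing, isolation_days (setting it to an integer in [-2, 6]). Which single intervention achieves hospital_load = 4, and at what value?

Intervening on testing: with other inputs at their observed values, hospital_load = -10*testing + 34. Solving for 4 gives testing = 3, within [-2, 6].
Intervening on isolation_days: hospital_load = 31*isolation_days - 25. Reaching 4 requires isolation_days = 29/31, not an integer.

set testing = 3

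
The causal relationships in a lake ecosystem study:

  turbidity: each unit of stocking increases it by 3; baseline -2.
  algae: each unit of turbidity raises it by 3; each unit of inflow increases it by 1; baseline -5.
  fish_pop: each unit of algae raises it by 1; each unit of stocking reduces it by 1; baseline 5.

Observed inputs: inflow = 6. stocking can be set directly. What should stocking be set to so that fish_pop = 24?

stocking = 3

Substituting into the algae equation gives algae = 9*stocking - 5.
Substituting into the fish_pop equation gives fish_pop = 8*stocking.
Solve 8*stocking = 24: stocking = 24 / 8 = 3.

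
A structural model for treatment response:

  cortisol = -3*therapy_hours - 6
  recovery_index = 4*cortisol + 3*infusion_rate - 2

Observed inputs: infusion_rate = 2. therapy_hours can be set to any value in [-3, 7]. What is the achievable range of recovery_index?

-104 to 16

Substituting into the recovery_index equation gives recovery_index = -12*therapy_hours - 20.
Linear in therapy_hours, so extremes are at the endpoints: therapy_hours = -3 gives recovery_index = 16; therapy_hours = 7 gives recovery_index = -104.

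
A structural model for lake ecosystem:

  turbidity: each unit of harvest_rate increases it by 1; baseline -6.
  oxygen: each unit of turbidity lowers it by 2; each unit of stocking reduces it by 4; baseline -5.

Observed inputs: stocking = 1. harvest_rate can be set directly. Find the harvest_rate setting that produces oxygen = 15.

harvest_rate = -6

Substituting into the oxygen equation gives oxygen = -2*harvest_rate + 3.
Solve -2*harvest_rate + 3 = 15: harvest_rate = (15 - 3) / -2 = -6.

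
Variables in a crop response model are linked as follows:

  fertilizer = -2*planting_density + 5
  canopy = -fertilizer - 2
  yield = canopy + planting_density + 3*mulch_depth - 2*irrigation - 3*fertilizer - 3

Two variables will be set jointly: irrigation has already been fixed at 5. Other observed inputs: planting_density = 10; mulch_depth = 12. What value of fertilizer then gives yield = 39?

With irrigation held at 5:
Intervening on fertilizer fixes its value directly, overriding its dependence on planting_density.
Substituting into the yield equation gives yield = -4*fertilizer + 31.
Solve -4*fertilizer + 31 = 39: fertilizer = (39 - 31) / -4 = -2.

fertilizer = -2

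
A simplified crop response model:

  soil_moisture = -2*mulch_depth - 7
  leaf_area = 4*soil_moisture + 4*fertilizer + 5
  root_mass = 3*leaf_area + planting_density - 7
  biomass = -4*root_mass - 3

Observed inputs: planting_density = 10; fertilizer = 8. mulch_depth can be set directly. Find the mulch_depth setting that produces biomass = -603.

mulch_depth = -5

Substituting into the leaf_area equation gives leaf_area = -8*mulch_depth + 9.
Substituting into the root_mass equation gives root_mass = -24*mulch_depth + 30.
So biomass = 96*mulch_depth - 123.
Solve 96*mulch_depth - 123 = -603: mulch_depth = (-603 + 123) / 96 = -5.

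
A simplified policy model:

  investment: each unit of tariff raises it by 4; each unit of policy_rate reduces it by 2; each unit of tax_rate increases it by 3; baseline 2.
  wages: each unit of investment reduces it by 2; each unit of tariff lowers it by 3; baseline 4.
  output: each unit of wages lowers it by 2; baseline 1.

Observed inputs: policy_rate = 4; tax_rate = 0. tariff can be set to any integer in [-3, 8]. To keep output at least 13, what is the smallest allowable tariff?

Substituting into the investment equation gives investment = 4*tariff - 6.
Substituting into the wages equation gives wages = -11*tariff + 16.
So output = 22*tariff - 31.
Require 22*tariff - 31 ≥ 13, so tariff ≥ 2.
The smallest integer in [-3, 8] satisfying this is 2.

tariff = 2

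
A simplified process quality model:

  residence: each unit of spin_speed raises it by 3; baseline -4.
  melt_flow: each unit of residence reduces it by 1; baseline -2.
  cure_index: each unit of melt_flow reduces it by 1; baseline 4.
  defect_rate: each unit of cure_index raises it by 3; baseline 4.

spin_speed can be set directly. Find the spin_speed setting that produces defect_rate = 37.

Substituting into the melt_flow equation gives melt_flow = -3*spin_speed + 2.
Substituting into the cure_index equation gives cure_index = 3*spin_speed + 2.
This gives defect_rate = 9*spin_speed + 10.
Solve 9*spin_speed + 10 = 37: spin_speed = (37 - 10) / 9 = 3.

spin_speed = 3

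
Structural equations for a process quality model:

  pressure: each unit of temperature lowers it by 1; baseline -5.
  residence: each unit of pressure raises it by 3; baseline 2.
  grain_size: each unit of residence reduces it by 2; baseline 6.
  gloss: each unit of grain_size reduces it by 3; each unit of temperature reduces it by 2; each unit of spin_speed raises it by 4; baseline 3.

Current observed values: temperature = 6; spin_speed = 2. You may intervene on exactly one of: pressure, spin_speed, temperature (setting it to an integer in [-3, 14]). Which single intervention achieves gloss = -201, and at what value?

set spin_speed = 3

Intervening on pressure: gloss = 18*pressure - 7. Reaching -201 requires pressure = -97/9, not an integer.
Intervening on spin_speed: with other inputs at their observed values, gloss = 4*spin_speed - 213. Solving for -201 gives spin_speed = 3, within [-3, 14].
Intervening on temperature: gloss = -20*temperature - 85. Reaching -201 requires temperature = 29/5, not an integer.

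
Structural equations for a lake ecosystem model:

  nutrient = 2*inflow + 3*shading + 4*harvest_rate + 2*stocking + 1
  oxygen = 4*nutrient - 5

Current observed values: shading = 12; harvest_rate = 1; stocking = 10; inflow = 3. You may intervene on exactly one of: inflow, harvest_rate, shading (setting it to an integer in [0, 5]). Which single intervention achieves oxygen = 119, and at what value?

Intervening on inflow: oxygen = 8*inflow + 239. Reaching 119 requires inflow = -15, outside [0, 5].
Intervening on harvest_rate: oxygen = 16*harvest_rate + 247. Reaching 119 requires harvest_rate = -8, outside [0, 5].
Intervening on shading: with other inputs at their observed values, oxygen = 12*shading + 119. Solving for 119 gives shading = 0, within [0, 5].

set shading = 0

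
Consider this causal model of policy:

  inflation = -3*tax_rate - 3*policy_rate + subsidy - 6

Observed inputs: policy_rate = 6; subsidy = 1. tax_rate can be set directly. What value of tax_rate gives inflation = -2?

tax_rate = -7

Substituting into the inflation equation gives inflation = -3*tax_rate - 23.
Solve -3*tax_rate - 23 = -2: tax_rate = (-2 + 23) / -3 = -7.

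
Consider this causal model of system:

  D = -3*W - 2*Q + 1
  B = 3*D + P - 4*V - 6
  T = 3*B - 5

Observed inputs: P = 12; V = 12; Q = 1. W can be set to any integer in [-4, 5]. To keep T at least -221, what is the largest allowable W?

W = 3

Substituting into the D equation gives D = -3*W - 1.
Substituting into the B equation gives B = -9*W - 45.
So T = -27*W - 140.
Require -27*W - 140 ≥ -221, so W ≤ 3.
The largest integer in [-4, 5] satisfying this is 3.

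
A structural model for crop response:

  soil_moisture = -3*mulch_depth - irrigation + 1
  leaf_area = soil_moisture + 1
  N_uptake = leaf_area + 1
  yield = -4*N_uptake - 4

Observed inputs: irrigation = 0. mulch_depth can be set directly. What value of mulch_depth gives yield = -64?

mulch_depth = -4

Substituting into the soil_moisture equation gives soil_moisture = -3*mulch_depth + 1.
So leaf_area = -3*mulch_depth + 2.
Substituting into the N_uptake equation gives N_uptake = -3*mulch_depth + 3.
Substituting into the yield equation gives yield = 12*mulch_depth - 16.
Solve 12*mulch_depth - 16 = -64: mulch_depth = (-64 + 16) / 12 = -4.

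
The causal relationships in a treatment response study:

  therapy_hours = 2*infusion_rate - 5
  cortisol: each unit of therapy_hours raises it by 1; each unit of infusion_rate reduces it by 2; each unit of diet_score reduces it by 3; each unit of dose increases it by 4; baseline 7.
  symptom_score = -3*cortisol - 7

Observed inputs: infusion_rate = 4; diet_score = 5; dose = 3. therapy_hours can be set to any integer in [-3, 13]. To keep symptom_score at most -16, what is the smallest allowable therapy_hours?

Intervening on therapy_hours fixes its value directly, overriding its dependence on infusion_rate.
Substituting into the cortisol equation gives cortisol = therapy_hours - 4.
Substituting into the symptom_score equation gives symptom_score = -3*therapy_hours + 5.
Require -3*therapy_hours + 5 ≤ -16, so therapy_hours ≥ 7.
The smallest integer in [-3, 13] satisfying this is 7.

therapy_hours = 7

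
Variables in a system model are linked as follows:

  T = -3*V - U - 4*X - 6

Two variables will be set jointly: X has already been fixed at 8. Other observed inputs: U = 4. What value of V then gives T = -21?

V = -7

With X held at 8:
Substituting into the T equation gives T = -3*V - 42.
Solve -3*V - 42 = -21: V = (-21 + 42) / -3 = -7.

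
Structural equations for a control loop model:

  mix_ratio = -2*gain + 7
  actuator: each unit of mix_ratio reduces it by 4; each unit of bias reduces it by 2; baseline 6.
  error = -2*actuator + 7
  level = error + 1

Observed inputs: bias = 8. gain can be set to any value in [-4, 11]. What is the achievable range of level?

-92 to 148

Substituting into the actuator equation gives actuator = 8*gain - 38.
This gives error = -16*gain + 83.
Substituting into the level equation gives level = -16*gain + 84.
Linear in gain, so extremes are at the endpoints: gain = -4 gives level = 148; gain = 11 gives level = -92.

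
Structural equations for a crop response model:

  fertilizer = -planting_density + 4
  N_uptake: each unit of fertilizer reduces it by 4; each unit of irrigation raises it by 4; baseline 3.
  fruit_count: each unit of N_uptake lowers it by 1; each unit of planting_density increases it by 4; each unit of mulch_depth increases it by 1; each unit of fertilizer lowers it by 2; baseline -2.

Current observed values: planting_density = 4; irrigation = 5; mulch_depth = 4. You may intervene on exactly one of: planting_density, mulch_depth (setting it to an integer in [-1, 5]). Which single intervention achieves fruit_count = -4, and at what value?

set mulch_depth = 5

Intervening on planting_density: fruit_count = 2*planting_density - 13. Reaching -4 requires planting_density = 9/2, not an integer.
Intervening on mulch_depth: with other inputs at their observed values, fruit_count = mulch_depth - 9. Solving for -4 gives mulch_depth = 5, within [-1, 5].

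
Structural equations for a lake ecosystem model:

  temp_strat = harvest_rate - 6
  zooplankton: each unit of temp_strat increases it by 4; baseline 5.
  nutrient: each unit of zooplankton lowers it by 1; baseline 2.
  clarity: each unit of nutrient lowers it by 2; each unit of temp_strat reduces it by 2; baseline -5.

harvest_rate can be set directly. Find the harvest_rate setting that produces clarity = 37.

Substituting into the zooplankton equation gives zooplankton = 4*harvest_rate - 19.
This gives nutrient = -4*harvest_rate + 21.
So clarity = 6*harvest_rate - 35.
Solve 6*harvest_rate - 35 = 37: harvest_rate = (37 + 35) / 6 = 12.

harvest_rate = 12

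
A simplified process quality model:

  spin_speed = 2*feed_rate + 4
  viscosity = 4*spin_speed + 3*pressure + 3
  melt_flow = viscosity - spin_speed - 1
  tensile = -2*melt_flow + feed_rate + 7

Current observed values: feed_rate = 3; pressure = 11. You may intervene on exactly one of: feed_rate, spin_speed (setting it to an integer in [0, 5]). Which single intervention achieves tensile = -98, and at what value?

set feed_rate = 1

Intervening on feed_rate: with other inputs at their observed values, tensile = -11*feed_rate - 87. Solving for -98 gives feed_rate = 1, within [0, 5].
Intervening on spin_speed: tensile = -6*spin_speed - 60. Reaching -98 requires spin_speed = 19/3, not an integer.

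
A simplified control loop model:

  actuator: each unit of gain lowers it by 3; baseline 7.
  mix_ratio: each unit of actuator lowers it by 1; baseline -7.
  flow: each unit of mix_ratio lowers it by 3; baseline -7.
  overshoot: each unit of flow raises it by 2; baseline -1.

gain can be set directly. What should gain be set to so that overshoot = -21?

Substituting into the mix_ratio equation gives mix_ratio = 3*gain - 14.
Substituting into the flow equation gives flow = -9*gain + 35.
overshoot becomes -18*gain + 69.
Solve -18*gain + 69 = -21: gain = (-21 - 69) / -18 = 5.

gain = 5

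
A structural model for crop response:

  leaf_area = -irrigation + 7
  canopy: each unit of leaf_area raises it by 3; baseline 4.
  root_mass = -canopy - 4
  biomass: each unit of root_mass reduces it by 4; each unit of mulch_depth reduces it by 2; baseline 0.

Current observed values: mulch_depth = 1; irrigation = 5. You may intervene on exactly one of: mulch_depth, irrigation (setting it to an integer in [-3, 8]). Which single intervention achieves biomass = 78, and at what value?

Intervening on mulch_depth: biomass = -2*mulch_depth + 56. Reaching 78 requires mulch_depth = -11, outside [-3, 8].
Intervening on irrigation: with other inputs at their observed values, biomass = -12*irrigation + 114. Solving for 78 gives irrigation = 3, within [-3, 8].

set irrigation = 3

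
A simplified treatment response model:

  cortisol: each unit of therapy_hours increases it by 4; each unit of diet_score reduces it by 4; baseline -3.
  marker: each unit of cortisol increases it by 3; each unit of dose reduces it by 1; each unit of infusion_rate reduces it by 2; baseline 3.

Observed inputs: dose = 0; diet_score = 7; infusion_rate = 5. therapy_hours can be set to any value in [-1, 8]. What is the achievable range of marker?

-112 to -4

Substituting into the cortisol equation gives cortisol = 4*therapy_hours - 31.
So marker = 12*therapy_hours - 100.
Linear in therapy_hours, so extremes are at the endpoints: therapy_hours = -1 gives marker = -112; therapy_hours = 8 gives marker = -4.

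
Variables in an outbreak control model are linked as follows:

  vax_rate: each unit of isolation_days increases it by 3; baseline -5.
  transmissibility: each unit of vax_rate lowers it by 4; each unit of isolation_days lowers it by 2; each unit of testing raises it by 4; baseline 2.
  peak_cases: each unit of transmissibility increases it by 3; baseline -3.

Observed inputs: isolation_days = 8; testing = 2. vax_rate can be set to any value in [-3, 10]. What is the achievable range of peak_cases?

Intervening on vax_rate fixes its value directly, overriding its dependence on isolation_days.
Substituting into the transmissibility equation gives transmissibility = -4*vax_rate - 6.
So peak_cases = -12*vax_rate - 21.
Linear in vax_rate, so extremes are at the endpoints: vax_rate = -3 gives peak_cases = 15; vax_rate = 10 gives peak_cases = -141.

-141 to 15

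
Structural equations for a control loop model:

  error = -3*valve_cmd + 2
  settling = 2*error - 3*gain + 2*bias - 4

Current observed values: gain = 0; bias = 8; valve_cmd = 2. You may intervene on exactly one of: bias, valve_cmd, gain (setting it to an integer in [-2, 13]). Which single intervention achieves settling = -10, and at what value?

Intervening on bias: with other inputs at their observed values, settling = 2*bias - 12. Solving for -10 gives bias = 1, within [-2, 13].
Intervening on valve_cmd: settling = -6*valve_cmd + 16. Reaching -10 requires valve_cmd = 13/3, not an integer.
Intervening on gain: settling = -3*gain + 4. Reaching -10 requires gain = 14/3, not an integer.

set bias = 1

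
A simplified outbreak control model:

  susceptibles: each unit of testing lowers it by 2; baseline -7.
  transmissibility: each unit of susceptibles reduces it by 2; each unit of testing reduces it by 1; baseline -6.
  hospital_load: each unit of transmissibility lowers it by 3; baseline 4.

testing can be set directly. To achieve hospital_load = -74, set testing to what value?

testing = 6

Substituting into the transmissibility equation gives transmissibility = 3*testing + 8.
Substituting into the hospital_load equation gives hospital_load = -9*testing - 20.
Solve -9*testing - 20 = -74: testing = (-74 + 20) / -9 = 6.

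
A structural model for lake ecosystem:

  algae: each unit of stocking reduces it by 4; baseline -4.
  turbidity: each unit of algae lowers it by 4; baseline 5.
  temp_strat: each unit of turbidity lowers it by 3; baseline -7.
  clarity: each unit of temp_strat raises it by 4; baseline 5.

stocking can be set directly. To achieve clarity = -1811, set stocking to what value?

stocking = 8

Substituting into the turbidity equation gives turbidity = 16*stocking + 21.
Substituting into the temp_strat equation gives temp_strat = -48*stocking - 70.
Substituting into the clarity equation gives clarity = -192*stocking - 275.
Solve -192*stocking - 275 = -1811: stocking = (-1811 + 275) / -192 = 8.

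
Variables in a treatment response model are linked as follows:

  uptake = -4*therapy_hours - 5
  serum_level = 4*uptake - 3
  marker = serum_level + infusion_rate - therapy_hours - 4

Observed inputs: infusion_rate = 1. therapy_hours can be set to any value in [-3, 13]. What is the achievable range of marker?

Substituting into the serum_level equation gives serum_level = -16*therapy_hours - 23.
marker becomes -17*therapy_hours - 26.
Linear in therapy_hours, so extremes are at the endpoints: therapy_hours = -3 gives marker = 25; therapy_hours = 13 gives marker = -247.

-247 to 25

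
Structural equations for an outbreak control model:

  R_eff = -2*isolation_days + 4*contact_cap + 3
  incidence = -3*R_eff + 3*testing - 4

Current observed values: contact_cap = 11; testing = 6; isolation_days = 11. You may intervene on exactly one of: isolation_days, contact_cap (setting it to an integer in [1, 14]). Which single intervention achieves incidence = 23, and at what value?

set contact_cap = 4

Intervening on isolation_days: incidence = 6*isolation_days - 127. Reaching 23 requires isolation_days = 25, outside [1, 14].
Intervening on contact_cap: with other inputs at their observed values, incidence = -12*contact_cap + 71. Solving for 23 gives contact_cap = 4, within [1, 14].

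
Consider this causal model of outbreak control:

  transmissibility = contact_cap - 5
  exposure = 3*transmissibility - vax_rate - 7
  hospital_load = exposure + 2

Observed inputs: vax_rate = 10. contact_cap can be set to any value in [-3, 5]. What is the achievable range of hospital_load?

-39 to -15

Substituting into the exposure equation gives exposure = 3*contact_cap - 32.
Substituting into the hospital_load equation gives hospital_load = 3*contact_cap - 30.
Linear in contact_cap, so extremes are at the endpoints: contact_cap = -3 gives hospital_load = -39; contact_cap = 5 gives hospital_load = -15.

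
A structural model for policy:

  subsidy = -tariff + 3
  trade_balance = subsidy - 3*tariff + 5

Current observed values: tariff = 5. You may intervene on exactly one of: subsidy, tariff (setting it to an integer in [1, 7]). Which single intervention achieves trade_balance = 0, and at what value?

Intervening on subsidy: trade_balance = subsidy - 10. Reaching 0 requires subsidy = 10, outside [1, 7].
Intervening on tariff: with other inputs at their observed values, trade_balance = -4*tariff + 8. Solving for 0 gives tariff = 2, within [1, 7].

set tariff = 2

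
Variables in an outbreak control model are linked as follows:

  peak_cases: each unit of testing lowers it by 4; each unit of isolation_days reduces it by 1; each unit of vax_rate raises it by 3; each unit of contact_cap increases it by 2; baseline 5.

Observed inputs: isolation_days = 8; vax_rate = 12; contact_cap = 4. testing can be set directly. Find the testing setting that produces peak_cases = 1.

Substituting into the peak_cases equation gives peak_cases = -4*testing + 41.
Solve -4*testing + 41 = 1: testing = (1 - 41) / -4 = 10.

testing = 10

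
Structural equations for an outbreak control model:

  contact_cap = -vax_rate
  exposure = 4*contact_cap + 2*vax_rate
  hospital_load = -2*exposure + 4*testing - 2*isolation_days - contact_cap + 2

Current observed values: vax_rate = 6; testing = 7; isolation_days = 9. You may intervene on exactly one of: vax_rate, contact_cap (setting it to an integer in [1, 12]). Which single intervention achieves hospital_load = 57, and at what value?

set vax_rate = 9

Intervening on vax_rate: with other inputs at their observed values, hospital_load = 5*vax_rate + 12. Solving for 57 gives vax_rate = 9, within [1, 12].
Intervening on contact_cap: hospital_load = -9*contact_cap - 12. Reaching 57 requires contact_cap = -23/3, not an integer.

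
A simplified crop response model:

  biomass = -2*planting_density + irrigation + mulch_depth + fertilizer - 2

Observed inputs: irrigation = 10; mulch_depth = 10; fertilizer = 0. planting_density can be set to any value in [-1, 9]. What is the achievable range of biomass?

Substituting into the biomass equation gives biomass = -2*planting_density + 18.
Linear in planting_density, so extremes are at the endpoints: planting_density = -1 gives biomass = 20; planting_density = 9 gives biomass = 0.

0 to 20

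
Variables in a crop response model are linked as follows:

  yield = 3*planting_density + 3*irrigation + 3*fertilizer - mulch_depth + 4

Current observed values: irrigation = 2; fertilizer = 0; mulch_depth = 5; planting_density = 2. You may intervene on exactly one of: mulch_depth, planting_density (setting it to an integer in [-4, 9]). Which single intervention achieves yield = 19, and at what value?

Intervening on mulch_depth: with other inputs at their observed values, yield = -mulch_depth + 16. Solving for 19 gives mulch_depth = -3, within [-4, 9].
Intervening on planting_density: yield = 3*planting_density + 5. Reaching 19 requires planting_density = 14/3, not an integer.

set mulch_depth = -3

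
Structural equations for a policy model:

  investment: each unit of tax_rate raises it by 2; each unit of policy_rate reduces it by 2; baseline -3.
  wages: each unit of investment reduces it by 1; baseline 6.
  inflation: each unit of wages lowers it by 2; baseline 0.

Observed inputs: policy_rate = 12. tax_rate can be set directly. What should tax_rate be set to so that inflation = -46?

tax_rate = 5

Substituting into the investment equation gives investment = 2*tax_rate - 27.
Substituting into the wages equation gives wages = -2*tax_rate + 33.
Substituting into the inflation equation gives inflation = 4*tax_rate - 66.
Solve 4*tax_rate - 66 = -46: tax_rate = (-46 + 66) / 4 = 5.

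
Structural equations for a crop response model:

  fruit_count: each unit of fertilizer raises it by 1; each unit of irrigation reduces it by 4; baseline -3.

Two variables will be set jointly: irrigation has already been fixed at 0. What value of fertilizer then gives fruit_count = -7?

With irrigation held at 0:
Substituting into the fruit_count equation gives fruit_count = fertilizer - 3.
Solve fertilizer - 3 = -7: fertilizer = (-7 + 3) / 1 = -4.

fertilizer = -4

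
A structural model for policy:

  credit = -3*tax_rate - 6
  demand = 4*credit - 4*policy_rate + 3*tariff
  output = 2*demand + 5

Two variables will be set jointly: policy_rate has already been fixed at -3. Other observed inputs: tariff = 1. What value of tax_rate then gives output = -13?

With policy_rate held at -3:
Substituting into the demand equation gives demand = -12*tax_rate - 9.
output becomes -24*tax_rate - 13.
Solve -24*tax_rate - 13 = -13: tax_rate = (-13 + 13) / -24 = 0.

tax_rate = 0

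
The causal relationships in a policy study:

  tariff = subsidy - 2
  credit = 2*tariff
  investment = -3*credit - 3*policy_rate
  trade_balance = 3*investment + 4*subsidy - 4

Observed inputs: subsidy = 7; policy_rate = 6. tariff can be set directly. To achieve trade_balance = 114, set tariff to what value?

tariff = -8

Intervening on tariff fixes its value directly, overriding its dependence on subsidy.
Substituting into the investment equation gives investment = -6*tariff - 18.
trade_balance becomes -18*tariff - 30.
Solve -18*tariff - 30 = 114: tariff = (114 + 30) / -18 = -8.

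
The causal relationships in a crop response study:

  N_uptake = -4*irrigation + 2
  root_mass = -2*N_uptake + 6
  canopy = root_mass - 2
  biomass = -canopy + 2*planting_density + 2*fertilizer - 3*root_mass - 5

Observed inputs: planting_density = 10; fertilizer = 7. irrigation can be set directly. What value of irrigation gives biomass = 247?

Substituting into the root_mass equation gives root_mass = 8*irrigation + 2.
So canopy = 8*irrigation.
Substituting into the biomass equation gives biomass = -32*irrigation + 23.
Solve -32*irrigation + 23 = 247: irrigation = (247 - 23) / -32 = -7.

irrigation = -7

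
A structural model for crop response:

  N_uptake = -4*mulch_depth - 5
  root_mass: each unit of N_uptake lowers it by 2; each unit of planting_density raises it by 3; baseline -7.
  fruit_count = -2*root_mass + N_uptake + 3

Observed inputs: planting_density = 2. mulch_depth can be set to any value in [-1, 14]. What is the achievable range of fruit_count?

-300 to 0

Substituting into the root_mass equation gives root_mass = 8*mulch_depth + 9.
Substituting into the fruit_count equation gives fruit_count = -20*mulch_depth - 20.
Linear in mulch_depth, so extremes are at the endpoints: mulch_depth = -1 gives fruit_count = 0; mulch_depth = 14 gives fruit_count = -300.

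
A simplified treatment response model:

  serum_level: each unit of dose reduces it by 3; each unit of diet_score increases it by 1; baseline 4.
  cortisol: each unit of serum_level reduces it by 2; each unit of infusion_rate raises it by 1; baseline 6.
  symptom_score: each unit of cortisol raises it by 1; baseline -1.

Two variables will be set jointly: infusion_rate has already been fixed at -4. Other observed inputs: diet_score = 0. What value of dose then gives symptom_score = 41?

dose = 8

With infusion_rate held at -4:
Substituting into the serum_level equation gives serum_level = -3*dose + 4.
cortisol becomes 6*dose - 6.
Substituting into the symptom_score equation gives symptom_score = 6*dose - 7.
Solve 6*dose - 7 = 41: dose = (41 + 7) / 6 = 8.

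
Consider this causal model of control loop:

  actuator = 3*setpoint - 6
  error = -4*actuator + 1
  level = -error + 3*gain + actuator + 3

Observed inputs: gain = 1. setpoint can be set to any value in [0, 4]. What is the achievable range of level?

-25 to 35

Substituting into the error equation gives error = -12*setpoint + 25.
level becomes 15*setpoint - 25.
Linear in setpoint, so extremes are at the endpoints: setpoint = 0 gives level = -25; setpoint = 4 gives level = 35.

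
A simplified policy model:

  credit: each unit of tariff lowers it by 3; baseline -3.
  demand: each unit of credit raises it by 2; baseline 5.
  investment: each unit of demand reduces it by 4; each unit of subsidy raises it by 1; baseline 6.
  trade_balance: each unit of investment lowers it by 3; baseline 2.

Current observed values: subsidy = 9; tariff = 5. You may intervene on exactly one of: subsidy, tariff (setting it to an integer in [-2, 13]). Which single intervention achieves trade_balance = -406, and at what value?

set subsidy = 6

Intervening on subsidy: with other inputs at their observed values, trade_balance = -3*subsidy - 388. Solving for -406 gives subsidy = 6, within [-2, 13].
Intervening on tariff: trade_balance = -72*tariff - 55. Reaching -406 requires tariff = 39/8, not an integer.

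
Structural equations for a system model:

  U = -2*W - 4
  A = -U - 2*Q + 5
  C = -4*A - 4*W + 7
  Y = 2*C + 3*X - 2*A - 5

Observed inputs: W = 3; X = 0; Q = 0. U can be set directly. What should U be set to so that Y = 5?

Intervening on U fixes its value directly, overriding its dependence on W.
Substituting into the A equation gives A = -U + 5.
Substituting into the C equation gives C = 4*U - 25.
So Y = 10*U - 65.
Solve 10*U - 65 = 5: U = (5 + 65) / 10 = 7.

U = 7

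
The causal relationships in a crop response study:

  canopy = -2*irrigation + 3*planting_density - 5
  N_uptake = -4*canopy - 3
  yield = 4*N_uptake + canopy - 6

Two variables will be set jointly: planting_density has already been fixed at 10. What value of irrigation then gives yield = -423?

irrigation = -1

With planting_density held at 10:
Substituting into the canopy equation gives canopy = -2*irrigation + 25.
So N_uptake = 8*irrigation - 103.
Substituting into the yield equation gives yield = 30*irrigation - 393.
Solve 30*irrigation - 393 = -423: irrigation = (-423 + 393) / 30 = -1.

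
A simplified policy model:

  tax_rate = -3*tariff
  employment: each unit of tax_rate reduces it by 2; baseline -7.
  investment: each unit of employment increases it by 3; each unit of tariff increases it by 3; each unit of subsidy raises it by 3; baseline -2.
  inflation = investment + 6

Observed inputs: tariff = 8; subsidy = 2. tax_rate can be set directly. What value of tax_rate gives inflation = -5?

Intervening on tax_rate fixes its value directly, overriding its dependence on tariff.
Substituting into the investment equation gives investment = -6*tax_rate + 7.
inflation becomes -6*tax_rate + 13.
Solve -6*tax_rate + 13 = -5: tax_rate = (-5 - 13) / -6 = 3.

tax_rate = 3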